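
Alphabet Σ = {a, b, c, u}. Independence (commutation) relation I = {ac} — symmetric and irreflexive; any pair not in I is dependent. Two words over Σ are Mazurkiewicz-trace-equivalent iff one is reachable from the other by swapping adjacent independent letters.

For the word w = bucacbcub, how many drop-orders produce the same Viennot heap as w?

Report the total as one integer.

drop 0:b onto floor
drop 1:u onto {0:b}
drop 2:c onto {1:u}
drop 3:a onto {1:u}
drop 4:c onto {2:c}
drop 5:b onto {3:a, 4:c}
drop 6:c onto {5:b}
drop 7:u onto {6:c}
drop 8:b onto {7:u}
ground layer = {0:b}
drop-orders for the pieces not yet dropped (sum over which currently-grounded one goes next):
  1 to go: {8} 1
  2 to go: {7,8} 1
  3 to go: {6,7,8} 1
  4 to go: {5,6,7,8} 1
  5 to go: {3,5,6,7,8} 1  {4,5,6,7,8} 1
  6 to go: {2,4,5,6,7,8} 1  {3,4,5,6,7,8} 2
  7 to go: {2,3,4,5,6,7,8} 3
  if 0:b drops first: 3 orders

3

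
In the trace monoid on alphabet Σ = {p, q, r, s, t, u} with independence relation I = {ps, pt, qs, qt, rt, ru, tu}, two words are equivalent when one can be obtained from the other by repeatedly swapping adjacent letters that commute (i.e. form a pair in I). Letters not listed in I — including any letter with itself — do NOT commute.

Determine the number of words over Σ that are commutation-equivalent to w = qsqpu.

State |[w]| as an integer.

#0=q has no predecessor
#1=s has no predecessor
#2=q depends on [0:q]
#3=p depends on [2:q]
#4=u depends on [1:s, 3:p]
sources: [0:q, 1:s]
N(rest) = Σ N(rest − s) over sources s of rest; N(one piece) = 1:
  size 1 → [4]=1
  size 2 → [1,4]=1  [3,4]=1
  size 3 → [1,3,4]=2  [2,3,4]=1
  first=0(q) contributes 3
  first=1(s) contributes 1
|[w]| = 4

4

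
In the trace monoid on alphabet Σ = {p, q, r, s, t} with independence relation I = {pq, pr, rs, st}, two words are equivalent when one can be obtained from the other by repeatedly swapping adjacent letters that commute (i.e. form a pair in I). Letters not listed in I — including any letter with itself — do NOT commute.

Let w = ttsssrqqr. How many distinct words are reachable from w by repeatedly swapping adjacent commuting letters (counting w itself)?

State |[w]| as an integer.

20

0(t) covers ∅
1(t) covers 0:t
2(s) covers ∅
3(s) covers 2:s
4(s) covers 3:s
5(r) covers 1:t
6(q) covers 4:s, 5:r
7(q) covers 6:q
8(r) covers 7:q
floor of heap: 0:t, 2:s
completions by unplaced set U, small U first (add the entries for U minus each lowest piece of U):
  |U|=1: {8}:1
  |U|=2: {7,8}:1
  |U|=3: {6,7,8}:1
  |U|=4: {4,6,7,8}:1  {5,6,7,8}:1
  |U|=5: {1,5,6,7,8}:1  {3,4,6,7,8}:1  {4,5,6,7,8}:2
  |U|=6: {0,1,5,6,7,8}:1  {1,4,5,6,7,8}:3  {2,3,4,6,7,8}:1  {3,4,5,6,7,8}:3
  |U|=7: {0,1,4,5,6,7,8}:4  {1,3,4,5,6,7,8}:6  {2,3,4,5,6,7,8}:4
  start at 0(t): 10
  start at 2(s): 10
sum over floor = 20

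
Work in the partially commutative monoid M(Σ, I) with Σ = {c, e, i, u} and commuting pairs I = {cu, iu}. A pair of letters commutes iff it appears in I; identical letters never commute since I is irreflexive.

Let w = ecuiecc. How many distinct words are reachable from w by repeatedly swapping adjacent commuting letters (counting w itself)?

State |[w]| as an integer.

0(e) covers ∅
1(c) covers 0:e
2(u) covers 0:e
3(i) covers 1:c
4(e) covers 2:u, 3:i
5(c) covers 4:e
6(c) covers 5:c
floor of heap: 0:e
completions by unplaced set U, small U first (add the entries for U minus each lowest piece of U):
  |U|=1: {6}:1
  |U|=2: {5,6}:1
  |U|=3: {4,5,6}:1
  |U|=4: {2,4,5,6}:1  {3,4,5,6}:1
  |U|=5: {1,3,4,5,6}:1  {2,3,4,5,6}:2
  start at 0(e): 3

3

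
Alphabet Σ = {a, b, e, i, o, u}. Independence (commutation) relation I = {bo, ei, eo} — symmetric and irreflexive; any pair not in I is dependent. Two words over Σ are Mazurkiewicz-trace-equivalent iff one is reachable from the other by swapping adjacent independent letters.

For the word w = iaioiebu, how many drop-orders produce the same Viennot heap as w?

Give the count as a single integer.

0(i) covers ∅
1(a) covers 0:i
2(i) covers 1:a
3(o) covers 2:i
4(i) covers 3:o
5(e) covers 1:a
6(b) covers 4:i, 5:e
7(u) covers 6:b
floor of heap: 0:i
completions by unplaced set U, small U first (add the entries for U minus each lowest piece of U):
  |U|=1: {7}:1
  |U|=2: {6,7}:1
  |U|=3: {4,6,7}:1  {5,6,7}:1
  |U|=4: {3,4,6,7}:1  {4,5,6,7}:2
  |U|=5: {2,3,4,6,7}:1  {3,4,5,6,7}:3
  |U|=6: {2,3,4,5,6,7}:4
  start at 0(i): 4

4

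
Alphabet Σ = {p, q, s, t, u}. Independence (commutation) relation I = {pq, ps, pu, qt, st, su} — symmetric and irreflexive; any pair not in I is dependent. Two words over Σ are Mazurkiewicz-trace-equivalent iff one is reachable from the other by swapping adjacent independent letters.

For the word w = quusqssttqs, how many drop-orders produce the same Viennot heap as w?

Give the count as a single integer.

70

#0=q has no predecessor
#1=u depends on [0:q]
#2=u depends on [1:u]
#3=s depends on [0:q]
#4=q depends on [2:u, 3:s]
#5=s depends on [4:q]
#6=s depends on [5:s]
#7=t depends on [2:u]
#8=t depends on [7:t]
#9=q depends on [6:s]
#10=s depends on [9:q]
sources: [0:q]
N(rest) = Σ N(rest − s) over sources s of rest; N(one piece) = 1:
  size 1 → [8]=1  [10]=1
  size 2 → [7,8]=1  [8,10]=2  [9,10]=1
  size 3 → [6,9,10]=1  [7,8,10]=3  [8,9,10]=3
  size 4 → [5,6,9,10]=1  [6,8,9,10]=4  [7,8,9,10]=6
  size 5 → [4,5,6,9,10]=1  [5,6,8,9,10]=5  [6,7,8,9,10]=10
  size 6 → [3,4,5,6,9,10]=1  [4,5,6,8,9,10]=6  [5,6,7,8,9,10]=15
  size 7 → [3,4,5,6,8,9,10]=7  [4,5,6,7,8,9,10]=21
  size 8 → [2,4,5,6,7,8,9,10]=21  [3,4,5,6,7,8,9,10]=28
  size 9 → [1,2,4,5,6,7,8,9,10]=21  [2,3,4,5,6,7,8,9,10]=49
  first=0(q) contributes 70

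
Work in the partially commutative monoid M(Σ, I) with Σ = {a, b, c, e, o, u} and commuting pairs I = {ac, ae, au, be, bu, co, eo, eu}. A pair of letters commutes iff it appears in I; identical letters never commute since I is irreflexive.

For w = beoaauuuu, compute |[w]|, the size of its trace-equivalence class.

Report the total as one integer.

#0=b has no predecessor
#1=e has no predecessor
#2=o depends on [0:b]
#3=a depends on [2:o]
#4=a depends on [3:a]
#5=u depends on [2:o]
#6=u depends on [5:u]
#7=u depends on [6:u]
#8=u depends on [7:u]
sources: [0:b, 1:e]
N(rest) = Σ N(rest − s) over sources s of rest; N(one piece) = 1:
  size 1 → [1]=1  [4]=1  [8]=1
  size 2 → [1,4]=2  [1,8]=2  [3,4]=1  [4,8]=2  [7,8]=1
  size 3 → [1,3,4]=3  [1,4,8]=6  [1,7,8]=3  [3,4,8]=3  [4,7,8]=3  [6,7,8]=1
  size 4 → [1,3,4,8]=12  [1,4,7,8]=12  [1,6,7,8]=4  [3,4,7,8]=6  [4,6,7,8]=4  [5,6,7,8]=1
  size 5 → [1,3,4,7,8]=30  [1,4,6,7,8]=20  [1,5,6,7,8]=5  [3,4,6,7,8]=10  [4,5,6,7,8]=5
  size 6 → [1,3,4,6,7,8]=60  [1,4,5,6,7,8]=30  [3,4,5,6,7,8]=15
  size 7 → [1,3,4,5,6,7,8]=105  [2,3,4,5,6,7,8]=15
  first=0(b) contributes 120
  first=1(e) contributes 15
|[w]| = 135

135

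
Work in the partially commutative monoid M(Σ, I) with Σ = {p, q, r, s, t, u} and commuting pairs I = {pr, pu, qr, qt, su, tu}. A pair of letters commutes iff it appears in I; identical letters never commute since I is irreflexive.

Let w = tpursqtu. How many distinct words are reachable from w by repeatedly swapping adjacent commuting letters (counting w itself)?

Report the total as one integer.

15

piece 0:t — minimal
piece 1:p rests on {0:t}
piece 2:u — minimal
piece 3:r rests on {0:t, 2:u}
piece 4:s rests on {1:p, 3:r}
piece 5:q rests on {4:s}
piece 6:t rests on {4:s}
piece 7:u rests on {5:q}
minimal pieces: {0:t, 2:u}
ways to finish when only these pieces remain (= sum over removing one remaining piece with nothing left below it):
  1 left: {6}→1  {7}→1
  2 left: {5,7}→1  {6,7}→2
  3 left: {5,6,7}→3
  4 left: {4,5,6,7}→3
  5 left: {1,4,5,6,7}→3  {3,4,5,6,7}→3
  6 left: {1,3,4,5,6,7}→6  {2,3,4,5,6,7}→3
  placing 0:t first → 9 extensions
  placing 2:u first → 6 extensions
total linear extensions = 15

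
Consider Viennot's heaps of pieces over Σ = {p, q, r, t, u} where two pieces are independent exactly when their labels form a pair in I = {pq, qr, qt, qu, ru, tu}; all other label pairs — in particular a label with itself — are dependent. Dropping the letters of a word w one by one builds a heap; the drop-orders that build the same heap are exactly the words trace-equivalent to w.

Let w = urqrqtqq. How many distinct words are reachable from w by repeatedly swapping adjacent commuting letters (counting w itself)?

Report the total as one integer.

280

#0=u has no predecessor
#1=r has no predecessor
#2=q has no predecessor
#3=r depends on [1:r]
#4=q depends on [2:q]
#5=t depends on [3:r]
#6=q depends on [4:q]
#7=q depends on [6:q]
sources: [0:u, 1:r, 2:q]
N(rest) = Σ N(rest − s) over sources s of rest; N(one piece) = 1:
  size 1 → [0]=1  [5]=1  [7]=1
  size 2 → [0,5]=2  [0,7]=2  [3,5]=1  [5,7]=2  [6,7]=1
  size 3 → [0,3,5]=3  [0,5,7]=6  [0,6,7]=3  [1,3,5]=1  [3,5,7]=3  [4,6,7]=1  [5,6,7]=3
  size 4 → [0,1,3,5]=4  [0,3,5,7]=12  [0,4,6,7]=4  [0,5,6,7]=12  [1,3,5,7]=4  [2,4,6,7]=1  [3,5,6,7]=6  [4,5,6,7]=4
  size 5 → [0,1,3,5,7]=20  [0,2,4,6,7]=5  [0,3,5,6,7]=30  [0,4,5,6,7]=20  [1,3,5,6,7]=10  [2,4,5,6,7]=5  [3,4,5,6,7]=10
  size 6 → [0,1,3,5,6,7]=60  [0,2,4,5,6,7]=30  [0,3,4,5,6,7]=60  [1,3,4,5,6,7]=20  [2,3,4,5,6,7]=15
  first=0(u) contributes 35
  first=1(r) contributes 105
  first=2(q) contributes 140
|[w]| = 280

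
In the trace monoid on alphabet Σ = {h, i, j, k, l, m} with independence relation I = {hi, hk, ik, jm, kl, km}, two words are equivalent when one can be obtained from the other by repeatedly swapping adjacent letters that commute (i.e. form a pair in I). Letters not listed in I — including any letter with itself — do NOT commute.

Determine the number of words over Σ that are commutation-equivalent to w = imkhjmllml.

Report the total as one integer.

9

#0=i has no predecessor
#1=m depends on [0:i]
#2=k has no predecessor
#3=h depends on [1:m]
#4=j depends on [2:k, 3:h]
#5=m depends on [3:h]
#6=l depends on [4:j, 5:m]
#7=l depends on [6:l]
#8=m depends on [7:l]
#9=l depends on [8:m]
sources: [0:i, 2:k]
N(rest) = Σ N(rest − s) over sources s of rest; N(one piece) = 1:
  size 1 → [9]=1
  size 2 → [8,9]=1
  size 3 → [7,8,9]=1
  size 4 → [6,7,8,9]=1
  size 5 → [4,6,7,8,9]=1  [5,6,7,8,9]=1
  size 6 → [2,4,6,7,8,9]=1  [4,5,6,7,8,9]=2
  size 7 → [2,4,5,6,7,8,9]=3  [3,4,5,6,7,8,9]=2
  size 8 → [1,3,4,5,6,7,8,9]=2  [2,3,4,5,6,7,8,9]=5
  first=0(i) contributes 7
  first=2(k) contributes 2
|[w]| = 9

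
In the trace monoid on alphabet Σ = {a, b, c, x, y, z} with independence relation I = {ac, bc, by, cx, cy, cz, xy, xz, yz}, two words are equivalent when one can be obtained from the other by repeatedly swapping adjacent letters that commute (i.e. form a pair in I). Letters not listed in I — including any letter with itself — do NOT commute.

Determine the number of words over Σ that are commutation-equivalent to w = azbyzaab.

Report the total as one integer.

4

#0=a has no predecessor
#1=z depends on [0:a]
#2=b depends on [1:z]
#3=y depends on [0:a]
#4=z depends on [2:b]
#5=a depends on [3:y, 4:z]
#6=a depends on [5:a]
#7=b depends on [6:a]
sources: [0:a]
N(rest) = Σ N(rest − s) over sources s of rest; N(one piece) = 1:
  size 1 → [7]=1
  size 2 → [6,7]=1
  size 3 → [5,6,7]=1
  size 4 → [3,5,6,7]=1  [4,5,6,7]=1
  size 5 → [2,4,5,6,7]=1  [3,4,5,6,7]=2
  size 6 → [1,2,4,5,6,7]=1  [2,3,4,5,6,7]=3
  first=0(a) contributes 4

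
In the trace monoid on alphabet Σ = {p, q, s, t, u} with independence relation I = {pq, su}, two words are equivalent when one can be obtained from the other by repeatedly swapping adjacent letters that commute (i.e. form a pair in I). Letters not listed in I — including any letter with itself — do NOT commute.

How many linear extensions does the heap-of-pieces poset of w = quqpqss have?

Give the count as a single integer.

0(q) covers ∅
1(u) covers 0:q
2(q) covers 1:u
3(p) covers 1:u
4(q) covers 2:q
5(s) covers 3:p, 4:q
6(s) covers 5:s
floor of heap: 0:q
completions by unplaced set U, small U first (add the entries for U minus each lowest piece of U):
  |U|=1: {6}:1
  |U|=2: {5,6}:1
  |U|=3: {3,5,6}:1  {4,5,6}:1
  |U|=4: {2,4,5,6}:1  {3,4,5,6}:2
  |U|=5: {2,3,4,5,6}:3
  start at 0(q): 3

3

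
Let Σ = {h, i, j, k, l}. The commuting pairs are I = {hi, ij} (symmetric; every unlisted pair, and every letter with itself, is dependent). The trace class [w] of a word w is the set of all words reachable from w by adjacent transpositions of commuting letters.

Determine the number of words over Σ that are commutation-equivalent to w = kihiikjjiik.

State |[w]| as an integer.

24

0(k) covers ∅
1(i) covers 0:k
2(h) covers 0:k
3(i) covers 1:i
4(i) covers 3:i
5(k) covers 2:h, 4:i
6(j) covers 5:k
7(j) covers 6:j
8(i) covers 5:k
9(i) covers 8:i
10(k) covers 7:j, 9:i
floor of heap: 0:k
completions by unplaced set U, small U first (add the entries for U minus each lowest piece of U):
  |U|=1: {10}:1
  |U|=2: {7,10}:1  {9,10}:1
  |U|=3: {6,7,10}:1  {7,9,10}:2  {8,9,10}:1
  |U|=4: {6,7,9,10}:3  {7,8,9,10}:3
  |U|=5: {6,7,8,9,10}:6
  |U|=6: {5,6,7,8,9,10}:6
  |U|=7: {2,5,6,7,8,9,10}:6  {4,5,6,7,8,9,10}:6
  |U|=8: {2,4,5,6,7,8,9,10}:12  {3,4,5,6,7,8,9,10}:6
  |U|=9: {1,3,4,5,6,7,8,9,10}:6  {2,3,4,5,6,7,8,9,10}:18
  start at 0(k): 24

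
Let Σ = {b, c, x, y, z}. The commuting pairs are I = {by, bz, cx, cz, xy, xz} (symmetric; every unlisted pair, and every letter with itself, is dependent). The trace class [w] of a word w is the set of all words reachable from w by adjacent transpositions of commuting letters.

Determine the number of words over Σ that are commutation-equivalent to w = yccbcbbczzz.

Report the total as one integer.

120

drop 0:y onto floor
drop 1:c onto {0:y}
drop 2:c onto {1:c}
drop 3:b onto {2:c}
drop 4:c onto {3:b}
drop 5:b onto {4:c}
drop 6:b onto {5:b}
drop 7:c onto {6:b}
drop 8:z onto {0:y}
drop 9:z onto {8:z}
drop 10:z onto {9:z}
ground layer = {0:y}
drop-orders for the pieces not yet dropped (sum over which currently-grounded one goes next):
  1 to go: {7} 1  {10} 1
  2 to go: {6,7} 1  {7,10} 2  {9,10} 1
  3 to go: {5,6,7} 1  {6,7,10} 3  {7,9,10} 3  {8,9,10} 1
  4 to go: {4,5,6,7} 1  {5,6,7,10} 4  {6,7,9,10} 6  {7,8,9,10} 4
  5 to go: {3,4,5,6,7} 1  {4,5,6,7,10} 5  {5,6,7,9,10} 10  {6,7,8,9,10} 10
  6 to go: {2,3,4,5,6,7} 1  {3,4,5,6,7,10} 6  {4,5,6,7,9,10} 15  {5,6,7,8,9,10} 20
  7 to go: {1,2,3,4,5,6,7} 1  {2,3,4,5,6,7,10} 7  {3,4,5,6,7,9,10} 21  {4,5,6,7,8,9,10} 35
  8 to go: {1,2,3,4,5,6,7,10} 8  {2,3,4,5,6,7,9,10} 28  {3,4,5,6,7,8,9,10} 56
  9 to go: {1,2,3,4,5,6,7,9,10} 36  {2,3,4,5,6,7,8,9,10} 84
  if 0:y drops first: 120 orders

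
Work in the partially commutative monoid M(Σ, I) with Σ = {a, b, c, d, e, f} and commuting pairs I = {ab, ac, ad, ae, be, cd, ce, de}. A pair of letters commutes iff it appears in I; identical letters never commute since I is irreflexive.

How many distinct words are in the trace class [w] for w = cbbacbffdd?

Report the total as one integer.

6

#0=c has no predecessor
#1=b depends on [0:c]
#2=b depends on [1:b]
#3=a has no predecessor
#4=c depends on [2:b]
#5=b depends on [4:c]
#6=f depends on [3:a, 5:b]
#7=f depends on [6:f]
#8=d depends on [7:f]
#9=d depends on [8:d]
sources: [0:c, 3:a]
N(rest) = Σ N(rest − s) over sources s of rest; N(one piece) = 1:
  size 1 → [9]=1
  size 2 → [8,9]=1
  size 3 → [7,8,9]=1
  size 4 → [6,7,8,9]=1
  size 5 → [3,6,7,8,9]=1  [5,6,7,8,9]=1
  size 6 → [3,5,6,7,8,9]=2  [4,5,6,7,8,9]=1
  size 7 → [2,4,5,6,7,8,9]=1  [3,4,5,6,7,8,9]=3
  size 8 → [1,2,4,5,6,7,8,9]=1  [2,3,4,5,6,7,8,9]=4
  first=0(c) contributes 5
  first=3(a) contributes 1
|[w]| = 6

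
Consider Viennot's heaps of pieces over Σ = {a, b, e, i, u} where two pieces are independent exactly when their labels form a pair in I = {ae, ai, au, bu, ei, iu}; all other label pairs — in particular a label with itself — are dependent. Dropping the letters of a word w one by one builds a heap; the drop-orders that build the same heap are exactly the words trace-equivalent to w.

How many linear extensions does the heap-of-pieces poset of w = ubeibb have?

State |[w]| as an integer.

5

piece 0:u — minimal
piece 1:b — minimal
piece 2:e rests on {0:u, 1:b}
piece 3:i rests on {1:b}
piece 4:b rests on {2:e, 3:i}
piece 5:b rests on {4:b}
minimal pieces: {0:u, 1:b}
ways to finish when only these pieces remain (= sum over removing one remaining piece with nothing left below it):
  1 left: {5}→1
  2 left: {4,5}→1
  3 left: {2,4,5}→1  {3,4,5}→1
  4 left: {0,2,4,5}→1  {2,3,4,5}→2
  placing 0:u first → 2 extensions
  placing 1:b first → 3 extensions
total linear extensions = 5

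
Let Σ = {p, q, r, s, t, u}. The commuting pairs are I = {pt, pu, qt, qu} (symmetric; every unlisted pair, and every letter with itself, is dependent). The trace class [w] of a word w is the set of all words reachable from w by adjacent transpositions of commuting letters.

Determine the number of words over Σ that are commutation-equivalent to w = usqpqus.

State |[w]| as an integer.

4

drop 0:u onto floor
drop 1:s onto {0:u}
drop 2:q onto {1:s}
drop 3:p onto {2:q}
drop 4:q onto {3:p}
drop 5:u onto {1:s}
drop 6:s onto {4:q, 5:u}
ground layer = {0:u}
drop-orders for the pieces not yet dropped (sum over which currently-grounded one goes next):
  1 to go: {6} 1
  2 to go: {4,6} 1  {5,6} 1
  3 to go: {3,4,6} 1  {4,5,6} 2
  4 to go: {2,3,4,6} 1  {3,4,5,6} 3
  5 to go: {2,3,4,5,6} 4
  if 0:u drops first: 4 orders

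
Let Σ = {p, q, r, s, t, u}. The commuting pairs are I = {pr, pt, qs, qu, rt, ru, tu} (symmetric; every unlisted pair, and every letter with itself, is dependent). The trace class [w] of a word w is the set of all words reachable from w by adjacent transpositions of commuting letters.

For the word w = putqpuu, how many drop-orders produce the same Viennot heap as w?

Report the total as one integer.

5

drop 0:p onto floor
drop 1:u onto {0:p}
drop 2:t onto floor
drop 3:q onto {0:p, 2:t}
drop 4:p onto {1:u, 3:q}
drop 5:u onto {4:p}
drop 6:u onto {5:u}
ground layer = {0:p, 2:t}
drop-orders for the pieces not yet dropped (sum over which currently-grounded one goes next):
  1 to go: {6} 1
  2 to go: {5,6} 1
  3 to go: {4,5,6} 1
  4 to go: {1,4,5,6} 1  {3,4,5,6} 1
  5 to go: {1,3,4,5,6} 2  {2,3,4,5,6} 1
  if 0:p drops first: 3 orders
  if 2:t drops first: 2 orders
heap linearizations: 5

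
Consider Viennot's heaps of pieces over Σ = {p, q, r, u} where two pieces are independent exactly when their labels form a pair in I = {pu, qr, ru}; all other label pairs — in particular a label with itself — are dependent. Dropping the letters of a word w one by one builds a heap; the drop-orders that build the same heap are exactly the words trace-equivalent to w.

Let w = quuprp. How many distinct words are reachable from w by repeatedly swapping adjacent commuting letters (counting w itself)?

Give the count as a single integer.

10

drop 0:q onto floor
drop 1:u onto {0:q}
drop 2:u onto {1:u}
drop 3:p onto {0:q}
drop 4:r onto {3:p}
drop 5:p onto {4:r}
ground layer = {0:q}
drop-orders for the pieces not yet dropped (sum over which currently-grounded one goes next):
  1 to go: {2} 1  {5} 1
  2 to go: {1,2} 1  {2,5} 2  {4,5} 1
  3 to go: {1,2,5} 3  {2,4,5} 3  {3,4,5} 1
  4 to go: {1,2,4,5} 6  {2,3,4,5} 4
  if 0:q drops first: 10 orders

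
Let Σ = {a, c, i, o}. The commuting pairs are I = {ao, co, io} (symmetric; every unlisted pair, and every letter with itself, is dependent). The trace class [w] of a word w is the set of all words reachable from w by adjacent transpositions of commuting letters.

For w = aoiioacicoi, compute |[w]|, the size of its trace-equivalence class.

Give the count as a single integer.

165

0(a) covers ∅
1(o) covers ∅
2(i) covers 0:a
3(i) covers 2:i
4(o) covers 1:o
5(a) covers 3:i
6(c) covers 5:a
7(i) covers 6:c
8(c) covers 7:i
9(o) covers 4:o
10(i) covers 8:c
floor of heap: 0:a, 1:o
completions by unplaced set U, small U first (add the entries for U minus each lowest piece of U):
  |U|=1: {9}:1  {10}:1
  |U|=2: {4,9}:1  {8,10}:1  {9,10}:2
  |U|=3: {1,4,9}:1  {4,9,10}:3  {7,8,10}:1  {8,9,10}:3
  |U|=4: {1,4,9,10}:4  {4,8,9,10}:6  {6,7,8,10}:1  {7,8,9,10}:4
  |U|=5: {1,4,8,9,10}:10  {4,7,8,9,10}:10  {5,6,7,8,10}:1  {6,7,8,9,10}:5
  |U|=6: {1,4,7,8,9,10}:20  {3,5,6,7,8,10}:1  {4,6,7,8,9,10}:15  {5,6,7,8,9,10}:6
  |U|=7: {1,4,6,7,8,9,10}:35  {2,3,5,6,7,8,10}:1  {3,5,6,7,8,9,10}:7  {4,5,6,7,8,9,10}:21
  |U|=8: {0,2,3,5,6,7,8,10}:1  {1,4,5,6,7,8,9,10}:56  {2,3,5,6,7,8,9,10}:8  {3,4,5,6,7,8,9,10}:28
  |U|=9: {0,2,3,5,6,7,8,9,10}:9  {1,3,4,5,6,7,8,9,10}:84  {2,3,4,5,6,7,8,9,10}:36
  start at 0(a): 120
  start at 1(o): 45
sum over floor = 165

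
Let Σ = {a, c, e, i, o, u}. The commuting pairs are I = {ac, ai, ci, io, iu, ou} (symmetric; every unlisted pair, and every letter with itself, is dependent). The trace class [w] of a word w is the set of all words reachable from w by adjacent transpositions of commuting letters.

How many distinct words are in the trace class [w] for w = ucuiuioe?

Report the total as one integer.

piece 0:u — minimal
piece 1:c rests on {0:u}
piece 2:u rests on {1:c}
piece 3:i — minimal
piece 4:u rests on {2:u}
piece 5:i rests on {3:i}
piece 6:o rests on {1:c}
piece 7:e rests on {4:u, 5:i, 6:o}
minimal pieces: {0:u, 3:i}
ways to finish when only these pieces remain (= sum over removing one remaining piece with nothing left below it):
  1 left: {7}→1
  2 left: {4,7}→1  {5,7}→1  {6,7}→1
  3 left: {2,4,7}→1  {3,5,7}→1  {4,5,7}→2  {4,6,7}→2  {5,6,7}→2
  4 left: {2,4,5,7}→3  {2,4,6,7}→3  {3,4,5,7}→3  {3,5,6,7}→3  {4,5,6,7}→6
  5 left: {1,2,4,6,7}→3  {2,3,4,5,7}→6  {2,4,5,6,7}→12  {3,4,5,6,7}→12
  6 left: {0,1,2,4,6,7}→3  {1,2,4,5,6,7}→15  {2,3,4,5,6,7}→30
  placing 0:u first → 45 extensions
  placing 3:i first → 18 extensions
total linear extensions = 63

63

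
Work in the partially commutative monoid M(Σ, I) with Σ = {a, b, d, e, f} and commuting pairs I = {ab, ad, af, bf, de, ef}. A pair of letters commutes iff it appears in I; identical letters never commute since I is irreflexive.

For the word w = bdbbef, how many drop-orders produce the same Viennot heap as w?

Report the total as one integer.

4

0(b) covers ∅
1(d) covers 0:b
2(b) covers 1:d
3(b) covers 2:b
4(e) covers 3:b
5(f) covers 1:d
floor of heap: 0:b
completions by unplaced set U, small U first (add the entries for U minus each lowest piece of U):
  |U|=1: {4}:1  {5}:1
  |U|=2: {3,4}:1  {4,5}:2
  |U|=3: {2,3,4}:1  {3,4,5}:3
  |U|=4: {2,3,4,5}:4
  start at 0(b): 4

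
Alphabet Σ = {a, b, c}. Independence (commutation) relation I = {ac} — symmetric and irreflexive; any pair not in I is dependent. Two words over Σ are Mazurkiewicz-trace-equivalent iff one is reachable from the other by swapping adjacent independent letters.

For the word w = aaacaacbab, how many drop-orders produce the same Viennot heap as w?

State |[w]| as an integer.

#0=a has no predecessor
#1=a depends on [0:a]
#2=a depends on [1:a]
#3=c has no predecessor
#4=a depends on [2:a]
#5=a depends on [4:a]
#6=c depends on [3:c]
#7=b depends on [5:a, 6:c]
#8=a depends on [7:b]
#9=b depends on [8:a]
sources: [0:a, 3:c]
N(rest) = Σ N(rest − s) over sources s of rest; N(one piece) = 1:
  size 1 → [9]=1
  size 2 → [8,9]=1
  size 3 → [7,8,9]=1
  size 4 → [5,7,8,9]=1  [6,7,8,9]=1
  size 5 → [3,6,7,8,9]=1  [4,5,7,8,9]=1  [5,6,7,8,9]=2
  size 6 → [2,4,5,7,8,9]=1  [3,5,6,7,8,9]=3  [4,5,6,7,8,9]=3
  size 7 → [1,2,4,5,7,8,9]=1  [2,4,5,6,7,8,9]=4  [3,4,5,6,7,8,9]=6
  size 8 → [0,1,2,4,5,7,8,9]=1  [1,2,4,5,6,7,8,9]=5  [2,3,4,5,6,7,8,9]=10
  first=0(a) contributes 15
  first=3(c) contributes 6
|[w]| = 21

21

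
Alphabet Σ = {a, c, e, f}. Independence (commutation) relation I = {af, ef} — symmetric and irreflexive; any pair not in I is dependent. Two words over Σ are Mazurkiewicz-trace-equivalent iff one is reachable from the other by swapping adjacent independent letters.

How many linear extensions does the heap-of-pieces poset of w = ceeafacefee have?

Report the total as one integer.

20

0(c) covers ∅
1(e) covers 0:c
2(e) covers 1:e
3(a) covers 2:e
4(f) covers 0:c
5(a) covers 3:a
6(c) covers 4:f, 5:a
7(e) covers 6:c
8(f) covers 6:c
9(e) covers 7:e
10(e) covers 9:e
floor of heap: 0:c
completions by unplaced set U, small U first (add the entries for U minus each lowest piece of U):
  |U|=1: {8}:1  {10}:1
  |U|=2: {8,10}:2  {9,10}:1
  |U|=3: {7,9,10}:1  {8,9,10}:3
  |U|=4: {7,8,9,10}:4
  |U|=5: {6,7,8,9,10}:4
  |U|=6: {4,6,7,8,9,10}:4  {5,6,7,8,9,10}:4
  |U|=7: {3,5,6,7,8,9,10}:4  {4,5,6,7,8,9,10}:8
  |U|=8: {2,3,5,6,7,8,9,10}:4  {3,4,5,6,7,8,9,10}:12
  |U|=9: {1,2,3,5,6,7,8,9,10}:4  {2,3,4,5,6,7,8,9,10}:16
  start at 0(c): 20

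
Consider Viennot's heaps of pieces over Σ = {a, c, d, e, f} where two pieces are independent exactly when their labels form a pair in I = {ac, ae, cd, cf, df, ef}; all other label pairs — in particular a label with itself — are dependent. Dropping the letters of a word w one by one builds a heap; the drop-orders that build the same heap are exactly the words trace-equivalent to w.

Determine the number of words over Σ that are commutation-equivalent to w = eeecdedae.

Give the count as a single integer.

4

0(e) covers ∅
1(e) covers 0:e
2(e) covers 1:e
3(c) covers 2:e
4(d) covers 2:e
5(e) covers 3:c, 4:d
6(d) covers 5:e
7(a) covers 6:d
8(e) covers 6:d
floor of heap: 0:e
completions by unplaced set U, small U first (add the entries for U minus each lowest piece of U):
  |U|=1: {7}:1  {8}:1
  |U|=2: {7,8}:2
  |U|=3: {6,7,8}:2
  |U|=4: {5,6,7,8}:2
  |U|=5: {3,5,6,7,8}:2  {4,5,6,7,8}:2
  |U|=6: {3,4,5,6,7,8}:4
  |U|=7: {2,3,4,5,6,7,8}:4
  start at 0(e): 4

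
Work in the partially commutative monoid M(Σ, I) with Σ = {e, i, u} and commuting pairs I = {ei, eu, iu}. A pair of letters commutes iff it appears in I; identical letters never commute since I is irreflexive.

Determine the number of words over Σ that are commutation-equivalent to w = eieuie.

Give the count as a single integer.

60

#0=e has no predecessor
#1=i has no predecessor
#2=e depends on [0:e]
#3=u has no predecessor
#4=i depends on [1:i]
#5=e depends on [2:e]
sources: [0:e, 1:i, 3:u]
N(rest) = Σ N(rest − s) over sources s of rest; N(one piece) = 1:
  size 1 → [3]=1  [4]=1  [5]=1
  size 2 → [1,4]=1  [2,5]=1  [3,4]=2  [3,5]=2  [4,5]=2
  size 3 → [0,2,5]=1  [1,3,4]=3  [1,4,5]=3  [2,3,5]=3  [2,4,5]=3  [3,4,5]=6
  size 4 → [0,2,3,5]=4  [0,2,4,5]=4  [1,2,4,5]=6  [1,3,4,5]=12  [2,3,4,5]=12
  first=0(e) contributes 30
  first=1(i) contributes 20
  first=3(u) contributes 10
|[w]| = 60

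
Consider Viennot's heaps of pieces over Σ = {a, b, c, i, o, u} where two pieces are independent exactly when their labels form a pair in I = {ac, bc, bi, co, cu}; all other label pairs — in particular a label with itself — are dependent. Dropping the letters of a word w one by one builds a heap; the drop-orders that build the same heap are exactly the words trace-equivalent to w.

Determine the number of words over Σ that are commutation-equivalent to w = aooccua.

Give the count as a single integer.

21

#0=a has no predecessor
#1=o depends on [0:a]
#2=o depends on [1:o]
#3=c has no predecessor
#4=c depends on [3:c]
#5=u depends on [2:o]
#6=a depends on [5:u]
sources: [0:a, 3:c]
N(rest) = Σ N(rest − s) over sources s of rest; N(one piece) = 1:
  size 1 → [4]=1  [6]=1
  size 2 → [3,4]=1  [4,6]=2  [5,6]=1
  size 3 → [2,5,6]=1  [3,4,6]=3  [4,5,6]=3
  size 4 → [1,2,5,6]=1  [2,4,5,6]=4  [3,4,5,6]=6
  size 5 → [0,1,2,5,6]=1  [1,2,4,5,6]=5  [2,3,4,5,6]=10
  first=0(a) contributes 15
  first=3(c) contributes 6
|[w]| = 21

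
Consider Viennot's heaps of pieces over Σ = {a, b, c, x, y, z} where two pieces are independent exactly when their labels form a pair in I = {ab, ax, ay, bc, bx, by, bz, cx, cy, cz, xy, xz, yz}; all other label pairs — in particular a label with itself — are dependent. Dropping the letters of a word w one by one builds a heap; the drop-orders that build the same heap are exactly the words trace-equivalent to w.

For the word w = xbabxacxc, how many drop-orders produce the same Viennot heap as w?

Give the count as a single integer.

1260

drop 0:x onto floor
drop 1:b onto floor
drop 2:a onto floor
drop 3:b onto {1:b}
drop 4:x onto {0:x}
drop 5:a onto {2:a}
drop 6:c onto {5:a}
drop 7:x onto {4:x}
drop 8:c onto {6:c}
ground layer = {0:x, 1:b, 2:a}
drop-orders for the pieces not yet dropped (sum over which currently-grounded one goes next):
  1 to go: {3} 1  {7} 1  {8} 1
  2 to go: {1,3} 1  {3,7} 2  {3,8} 2  {4,7} 1  {6,8} 1  {7,8} 2
  3 to go: {0,4,7} 1  {1,3,7} 3  {1,3,8} 3  {3,4,7} 3  {3,6,8} 3  {3,7,8} 6  {4,7,8} 3  {5,6,8} 1  {6,7,8} 3
  4 to go: {0,3,4,7} 4  {0,4,7,8} 4  {1,3,4,7} 6  {1,3,6,8} 6  {1,3,7,8} 12  {2,5,6,8} 1  {3,4,7,8} 12  {3,5,6,8} 4  {3,6,7,8} 12  {4,6,7,8} 6  {5,6,7,8} 4
  5 to go: {0,1,3,4,7} 10  {0,3,4,7,8} 20  {0,4,6,7,8} 10  {1,3,4,7,8} 30  {1,3,5,6,8} 10  {1,3,6,7,8} 30  {2,3,5,6,8} 5  {2,5,6,7,8} 5  {3,4,6,7,8} 30  {3,5,6,7,8} 20  {4,5,6,7,8} 10
  6 to go: {0,1,3,4,7,8} 60  {0,3,4,6,7,8} 60  {0,4,5,6,7,8} 20  {1,2,3,5,6,8} 15  {1,3,4,6,7,8} 90  {1,3,5,6,7,8} 60  {2,3,5,6,7,8} 30  {2,4,5,6,7,8} 15  {3,4,5,6,7,8} 60
  7 to go: {0,1,3,4,6,7,8} 210  {0,2,4,5,6,7,8} 35  {0,3,4,5,6,7,8} 140  {1,2,3,5,6,7,8} 105  {1,3,4,5,6,7,8} 210  {2,3,4,5,6,7,8} 105
  if 0:x drops first: 420 orders
  if 1:b drops first: 280 orders
  if 2:a drops first: 560 orders
heap linearizations: 1260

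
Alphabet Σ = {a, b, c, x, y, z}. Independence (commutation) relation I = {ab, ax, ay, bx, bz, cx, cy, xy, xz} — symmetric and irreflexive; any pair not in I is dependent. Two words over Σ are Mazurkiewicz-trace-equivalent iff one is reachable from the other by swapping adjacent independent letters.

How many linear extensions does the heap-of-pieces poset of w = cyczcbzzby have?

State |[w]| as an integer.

18

#0=c has no predecessor
#1=y has no predecessor
#2=c depends on [0:c]
#3=z depends on [1:y, 2:c]
#4=c depends on [3:z]
#5=b depends on [4:c]
#6=z depends on [4:c]
#7=z depends on [6:z]
#8=b depends on [5:b]
#9=y depends on [7:z, 8:b]
sources: [0:c, 1:y]
N(rest) = Σ N(rest − s) over sources s of rest; N(one piece) = 1:
  size 1 → [9]=1
  size 2 → [7,9]=1  [8,9]=1
  size 3 → [5,8,9]=1  [6,7,9]=1  [7,8,9]=2
  size 4 → [5,7,8,9]=3  [6,7,8,9]=3
  size 5 → [5,6,7,8,9]=6
  size 6 → [4,5,6,7,8,9]=6
  size 7 → [3,4,5,6,7,8,9]=6
  size 8 → [1,3,4,5,6,7,8,9]=6  [2,3,4,5,6,7,8,9]=6
  first=0(c) contributes 12
  first=1(y) contributes 6
|[w]| = 18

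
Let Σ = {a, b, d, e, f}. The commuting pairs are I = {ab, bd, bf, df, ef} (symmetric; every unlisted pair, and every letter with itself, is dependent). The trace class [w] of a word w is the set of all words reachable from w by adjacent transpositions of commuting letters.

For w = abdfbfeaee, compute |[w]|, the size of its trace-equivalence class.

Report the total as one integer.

71

piece 0:a — minimal
piece 1:b — minimal
piece 2:d rests on {0:a}
piece 3:f rests on {0:a}
piece 4:b rests on {1:b}
piece 5:f rests on {3:f}
piece 6:e rests on {2:d, 4:b}
piece 7:a rests on {5:f, 6:e}
piece 8:e rests on {7:a}
piece 9:e rests on {8:e}
minimal pieces: {0:a, 1:b}
ways to finish when only these pieces remain (= sum over removing one remaining piece with nothing left below it):
  1 left: {9}→1
  2 left: {8,9}→1
  3 left: {7,8,9}→1
  4 left: {5,7,8,9}→1  {6,7,8,9}→1
  5 left: {2,6,7,8,9}→1  {3,5,7,8,9}→1  {4,6,7,8,9}→1  {5,6,7,8,9}→2
  6 left: {1,4,6,7,8,9}→1  {2,4,6,7,8,9}→2  {2,5,6,7,8,9}→3  {3,5,6,7,8,9}→3  {4,5,6,7,8,9}→3
  7 left: {1,2,4,6,7,8,9}→3  {1,4,5,6,7,8,9}→4  {2,3,5,6,7,8,9}→6  {2,4,5,6,7,8,9}→8  {3,4,5,6,7,8,9}→6
  8 left: {0,2,3,5,6,7,8,9}→6  {1,2,4,5,6,7,8,9}→15  {1,3,4,5,6,7,8,9}→10  {2,3,4,5,6,7,8,9}→20
  placing 0:a first → 45 extensions
  placing 1:b first → 26 extensions
total linear extensions = 71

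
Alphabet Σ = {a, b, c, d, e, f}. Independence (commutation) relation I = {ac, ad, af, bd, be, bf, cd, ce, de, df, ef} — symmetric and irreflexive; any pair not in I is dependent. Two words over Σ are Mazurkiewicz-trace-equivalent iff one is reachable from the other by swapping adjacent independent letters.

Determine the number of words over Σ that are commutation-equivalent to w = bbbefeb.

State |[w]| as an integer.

105

#0=b has no predecessor
#1=b depends on [0:b]
#2=b depends on [1:b]
#3=e has no predecessor
#4=f has no predecessor
#5=e depends on [3:e]
#6=b depends on [2:b]
sources: [0:b, 3:e, 4:f]
N(rest) = Σ N(rest − s) over sources s of rest; N(one piece) = 1:
  size 1 → [4]=1  [5]=1  [6]=1
  size 2 → [2,6]=1  [3,5]=1  [4,5]=2  [4,6]=2  [5,6]=2
  size 3 → [1,2,6]=1  [2,4,6]=3  [2,5,6]=3  [3,4,5]=3  [3,5,6]=3  [4,5,6]=6
  size 4 → [0,1,2,6]=1  [1,2,4,6]=4  [1,2,5,6]=4  [2,3,5,6]=6  [2,4,5,6]=12  [3,4,5,6]=12
  size 5 → [0,1,2,4,6]=5  [0,1,2,5,6]=5  [1,2,3,5,6]=10  [1,2,4,5,6]=20  [2,3,4,5,6]=30
  first=0(b) contributes 60
  first=3(e) contributes 30
  first=4(f) contributes 15
|[w]| = 105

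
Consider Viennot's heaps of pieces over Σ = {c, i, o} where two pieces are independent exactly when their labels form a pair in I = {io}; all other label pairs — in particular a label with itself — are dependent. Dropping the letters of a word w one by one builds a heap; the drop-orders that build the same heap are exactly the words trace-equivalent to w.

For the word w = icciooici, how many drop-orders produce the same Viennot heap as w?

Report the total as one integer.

#0=i has no predecessor
#1=c depends on [0:i]
#2=c depends on [1:c]
#3=i depends on [2:c]
#4=o depends on [2:c]
#5=o depends on [4:o]
#6=i depends on [3:i]
#7=c depends on [5:o, 6:i]
#8=i depends on [7:c]
sources: [0:i]
N(rest) = Σ N(rest − s) over sources s of rest; N(one piece) = 1:
  size 1 → [8]=1
  size 2 → [7,8]=1
  size 3 → [5,7,8]=1  [6,7,8]=1
  size 4 → [3,6,7,8]=1  [4,5,7,8]=1  [5,6,7,8]=2
  size 5 → [3,5,6,7,8]=3  [4,5,6,7,8]=3
  size 6 → [3,4,5,6,7,8]=6
  size 7 → [2,3,4,5,6,7,8]=6
  first=0(i) contributes 6

6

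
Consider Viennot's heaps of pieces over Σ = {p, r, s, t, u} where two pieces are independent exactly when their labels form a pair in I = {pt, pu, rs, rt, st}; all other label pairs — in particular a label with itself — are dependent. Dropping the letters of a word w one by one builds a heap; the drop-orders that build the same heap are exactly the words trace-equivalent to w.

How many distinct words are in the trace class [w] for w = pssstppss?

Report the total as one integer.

9

piece 0:p — minimal
piece 1:s rests on {0:p}
piece 2:s rests on {1:s}
piece 3:s rests on {2:s}
piece 4:t — minimal
piece 5:p rests on {3:s}
piece 6:p rests on {5:p}
piece 7:s rests on {6:p}
piece 8:s rests on {7:s}
minimal pieces: {0:p, 4:t}
ways to finish when only these pieces remain (= sum over removing one remaining piece with nothing left below it):
  1 left: {4}→1  {8}→1
  2 left: {4,8}→2  {7,8}→1
  3 left: {4,7,8}→3  {6,7,8}→1
  4 left: {4,6,7,8}→4  {5,6,7,8}→1
  5 left: {3,5,6,7,8}→1  {4,5,6,7,8}→5
  6 left: {2,3,5,6,7,8}→1  {3,4,5,6,7,8}→6
  7 left: {1,2,3,5,6,7,8}→1  {2,3,4,5,6,7,8}→7
  placing 0:p first → 8 extensions
  placing 4:t first → 1 extensions
total linear extensions = 9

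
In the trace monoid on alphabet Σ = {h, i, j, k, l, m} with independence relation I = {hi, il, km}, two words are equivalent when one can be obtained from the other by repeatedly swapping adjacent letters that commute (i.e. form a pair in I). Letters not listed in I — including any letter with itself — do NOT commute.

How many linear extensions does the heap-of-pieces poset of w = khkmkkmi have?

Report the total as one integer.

10

drop 0:k onto floor
drop 1:h onto {0:k}
drop 2:k onto {1:h}
drop 3:m onto {1:h}
drop 4:k onto {2:k}
drop 5:k onto {4:k}
drop 6:m onto {3:m}
drop 7:i onto {5:k, 6:m}
ground layer = {0:k}
drop-orders for the pieces not yet dropped (sum over which currently-grounded one goes next):
  1 to go: {7} 1
  2 to go: {5,7} 1  {6,7} 1
  3 to go: {3,6,7} 1  {4,5,7} 1  {5,6,7} 2
  4 to go: {2,4,5,7} 1  {3,5,6,7} 3  {4,5,6,7} 3
  5 to go: {2,4,5,6,7} 4  {3,4,5,6,7} 6
  6 to go: {2,3,4,5,6,7} 10
  if 0:k drops first: 10 orders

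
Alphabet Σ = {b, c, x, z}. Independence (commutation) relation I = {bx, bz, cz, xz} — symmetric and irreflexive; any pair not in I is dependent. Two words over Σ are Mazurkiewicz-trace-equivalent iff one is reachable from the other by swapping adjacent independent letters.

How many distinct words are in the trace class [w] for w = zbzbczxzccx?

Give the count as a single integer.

330

0(z) covers ∅
1(b) covers ∅
2(z) covers 0:z
3(b) covers 1:b
4(c) covers 3:b
5(z) covers 2:z
6(x) covers 4:c
7(z) covers 5:z
8(c) covers 6:x
9(c) covers 8:c
10(x) covers 9:c
floor of heap: 0:z, 1:b
completions by unplaced set U, small U first (add the entries for U minus each lowest piece of U):
  |U|=1: {7}:1  {10}:1
  |U|=2: {5,7}:1  {7,10}:2  {9,10}:1
  |U|=3: {2,5,7}:1  {5,7,10}:3  {7,9,10}:3  {8,9,10}:1
  |U|=4: {0,2,5,7}:1  {2,5,7,10}:4  {5,7,9,10}:6  {6,8,9,10}:1  {7,8,9,10}:4
  |U|=5: {0,2,5,7,10}:5  {2,5,7,9,10}:10  {4,6,8,9,10}:1  {5,7,8,9,10}:10  {6,7,8,9,10}:5
  |U|=6: {0,2,5,7,9,10}:15  {2,5,7,8,9,10}:20  {3,4,6,8,9,10}:1  {4,6,7,8,9,10}:6  {5,6,7,8,9,10}:15
  |U|=7: {0,2,5,7,8,9,10}:35  {1,3,4,6,8,9,10}:1  {2,5,6,7,8,9,10}:35  {3,4,6,7,8,9,10}:7  {4,5,6,7,8,9,10}:21
  |U|=8: {0,2,5,6,7,8,9,10}:70  {1,3,4,6,7,8,9,10}:8  {2,4,5,6,7,8,9,10}:56  {3,4,5,6,7,8,9,10}:28
  |U|=9: {0,2,4,5,6,7,8,9,10}:126  {1,3,4,5,6,7,8,9,10}:36  {2,3,4,5,6,7,8,9,10}:84
  start at 0(z): 120
  start at 1(b): 210
sum over floor = 330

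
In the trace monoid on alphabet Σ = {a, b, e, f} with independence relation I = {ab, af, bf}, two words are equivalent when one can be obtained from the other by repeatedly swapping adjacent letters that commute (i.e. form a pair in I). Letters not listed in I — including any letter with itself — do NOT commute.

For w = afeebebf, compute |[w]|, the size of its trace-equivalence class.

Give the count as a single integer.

piece 0:a — minimal
piece 1:f — minimal
piece 2:e rests on {0:a, 1:f}
piece 3:e rests on {2:e}
piece 4:b rests on {3:e}
piece 5:e rests on {4:b}
piece 6:b rests on {5:e}
piece 7:f rests on {5:e}
minimal pieces: {0:a, 1:f}
ways to finish when only these pieces remain (= sum over removing one remaining piece with nothing left below it):
  1 left: {6}→1  {7}→1
  2 left: {6,7}→2
  3 left: {5,6,7}→2
  4 left: {4,5,6,7}→2
  5 left: {3,4,5,6,7}→2
  6 left: {2,3,4,5,6,7}→2
  placing 0:a first → 2 extensions
  placing 1:f first → 2 extensions
total linear extensions = 4

4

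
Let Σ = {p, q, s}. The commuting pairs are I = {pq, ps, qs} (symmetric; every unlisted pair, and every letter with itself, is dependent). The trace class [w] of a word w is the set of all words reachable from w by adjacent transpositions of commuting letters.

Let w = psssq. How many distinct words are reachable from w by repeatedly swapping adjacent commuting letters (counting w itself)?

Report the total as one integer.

20

#0=p has no predecessor
#1=s has no predecessor
#2=s depends on [1:s]
#3=s depends on [2:s]
#4=q has no predecessor
sources: [0:p, 1:s, 4:q]
N(rest) = Σ N(rest − s) over sources s of rest; N(one piece) = 1:
  size 1 → [0]=1  [3]=1  [4]=1
  size 2 → [0,3]=2  [0,4]=2  [2,3]=1  [3,4]=2
  size 3 → [0,2,3]=3  [0,3,4]=6  [1,2,3]=1  [2,3,4]=3
  first=0(p) contributes 4
  first=1(s) contributes 12
  first=4(q) contributes 4
|[w]| = 20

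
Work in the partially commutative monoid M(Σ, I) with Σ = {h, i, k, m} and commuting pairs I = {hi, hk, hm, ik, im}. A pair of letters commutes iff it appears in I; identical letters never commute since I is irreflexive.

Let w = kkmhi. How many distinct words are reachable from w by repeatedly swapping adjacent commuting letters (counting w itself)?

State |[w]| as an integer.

#0=k has no predecessor
#1=k depends on [0:k]
#2=m depends on [1:k]
#3=h has no predecessor
#4=i has no predecessor
sources: [0:k, 3:h, 4:i]
N(rest) = Σ N(rest − s) over sources s of rest; N(one piece) = 1:
  size 1 → [2]=1  [3]=1  [4]=1
  size 2 → [1,2]=1  [2,3]=2  [2,4]=2  [3,4]=2
  size 3 → [0,1,2]=1  [1,2,3]=3  [1,2,4]=3  [2,3,4]=6
  first=0(k) contributes 12
  first=3(h) contributes 4
  first=4(i) contributes 4
|[w]| = 20

20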